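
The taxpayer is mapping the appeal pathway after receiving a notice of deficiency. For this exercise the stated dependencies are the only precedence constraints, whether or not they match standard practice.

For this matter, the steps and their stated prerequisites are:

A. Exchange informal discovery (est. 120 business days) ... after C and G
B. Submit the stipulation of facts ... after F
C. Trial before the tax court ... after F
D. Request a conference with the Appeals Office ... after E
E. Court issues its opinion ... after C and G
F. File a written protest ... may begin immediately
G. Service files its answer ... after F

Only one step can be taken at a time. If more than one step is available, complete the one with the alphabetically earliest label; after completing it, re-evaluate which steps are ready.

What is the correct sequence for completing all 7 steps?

F has no prerequisites → F first.
Now B, C and G have their prerequisites met. B has the earlier label, so B next.
Now C and G have their prerequisites met. C has the earlier label, so C next.
G needed F, now all done → G.
A and E are both available; A has the earlier label → A.
E needed C and G, now all done → E.
Next only D has its prerequisites met → D.

F, B, C, G, A, E, D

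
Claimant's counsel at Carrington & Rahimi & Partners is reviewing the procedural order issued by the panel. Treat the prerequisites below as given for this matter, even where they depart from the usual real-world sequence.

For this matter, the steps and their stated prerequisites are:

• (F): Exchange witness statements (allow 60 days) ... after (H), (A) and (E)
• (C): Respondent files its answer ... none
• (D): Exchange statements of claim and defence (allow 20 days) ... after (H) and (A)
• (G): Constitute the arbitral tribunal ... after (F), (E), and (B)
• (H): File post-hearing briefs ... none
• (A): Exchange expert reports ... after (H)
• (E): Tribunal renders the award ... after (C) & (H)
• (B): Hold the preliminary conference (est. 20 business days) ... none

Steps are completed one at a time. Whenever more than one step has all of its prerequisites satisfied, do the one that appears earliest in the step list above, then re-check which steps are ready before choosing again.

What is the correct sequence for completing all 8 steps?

(C), (H), (A), (D), (E), (F), (B), (G)

(C), (H) and (B) have no prerequisites; (C) is listed earlier, so (C) is first.
Ready: (H) and (B). (H) is listed earlier → (H).
Ready: (A), (E) and (B). (A) is listed earlier → (A).
(D) now also ready, so the ready set is {(D), (E), (B)}; (D) is listed earlier → (D).
Ready: (E) and (B). (E) is listed earlier → (E).
(F) now also ready, so the ready set is {(F), (B)}; (F) is listed earlier → (F).
(B) is the only step now ready → (B).
That leaves (G) as the only ready step → (G).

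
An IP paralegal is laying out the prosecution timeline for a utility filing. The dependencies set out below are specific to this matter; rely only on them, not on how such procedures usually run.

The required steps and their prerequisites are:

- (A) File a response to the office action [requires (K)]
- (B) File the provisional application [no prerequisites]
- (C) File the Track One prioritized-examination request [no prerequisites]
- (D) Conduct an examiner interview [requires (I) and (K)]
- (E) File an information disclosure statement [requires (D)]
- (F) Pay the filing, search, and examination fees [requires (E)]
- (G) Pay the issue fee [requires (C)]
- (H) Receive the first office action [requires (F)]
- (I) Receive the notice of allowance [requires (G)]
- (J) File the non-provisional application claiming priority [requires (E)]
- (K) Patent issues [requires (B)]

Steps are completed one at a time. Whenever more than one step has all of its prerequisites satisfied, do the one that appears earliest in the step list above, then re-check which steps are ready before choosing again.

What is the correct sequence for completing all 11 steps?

(B), (C), (G), (I), (K), (A), (D), (E), (F), (H), (J)

(B) and (C) have no prerequisites; (B) is listed earlier, so (B) is first.
Ready: (C) and (K). (C) is listed earlier → (C).
(G) and (K) are both available; (G) is listed earlier → (G).
(I) now also ready, so the ready set is {(I), (K)}; (I) is listed earlier → (I).
(K) is the only step now ready → (K).
Ready: (A) and (D). (A) is listed earlier → (A).
(D) needed (I) and (K), now all done → (D).
(E) is the only step now ready → (E).
Now (F) and (J) have their prerequisites met. (F) is listed earlier, so (F) next.
Ready: (H) and (J). (H) is listed earlier → (H).
(J) is the only step now ready → (J).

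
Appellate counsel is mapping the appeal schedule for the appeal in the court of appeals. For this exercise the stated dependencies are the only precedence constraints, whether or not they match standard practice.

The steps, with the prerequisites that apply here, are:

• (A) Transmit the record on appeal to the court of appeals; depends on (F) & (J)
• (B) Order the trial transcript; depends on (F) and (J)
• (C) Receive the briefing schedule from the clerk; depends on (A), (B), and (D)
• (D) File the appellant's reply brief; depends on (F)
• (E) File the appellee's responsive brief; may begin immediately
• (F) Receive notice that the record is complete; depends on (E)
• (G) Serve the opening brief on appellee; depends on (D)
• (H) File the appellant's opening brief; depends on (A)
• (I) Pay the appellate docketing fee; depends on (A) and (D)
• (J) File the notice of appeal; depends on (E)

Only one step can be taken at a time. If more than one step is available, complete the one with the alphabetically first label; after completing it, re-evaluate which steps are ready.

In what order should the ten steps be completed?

(E), (F), (D), (G), (J), (A), (B), (C), (H), (I)

(E) has no prerequisites → (E) first.
Now (F) and (J) have their prerequisites met. (F) has the earlier label, so (F) next.
Now (D) and (J) have their prerequisites met. (D) has the earlier label, so (D) next.
Ready: (G) and (J). (G) has the earlier label → (G).
(J) needed (E), now all done → (J).
Ready: (A) and (B). (A) has the earlier label → (A).
(H) and (I) now also ready, so the ready set is {(B), (H), (I)}; (B) has the earlier label → (B).
(C) now also ready, so the ready set is {(C), (H), (I)}; (C) has the earlier label → (C).
(H) and (I) are both available; (H) has the earlier label → (H).
(I) is the only step now ready → (I).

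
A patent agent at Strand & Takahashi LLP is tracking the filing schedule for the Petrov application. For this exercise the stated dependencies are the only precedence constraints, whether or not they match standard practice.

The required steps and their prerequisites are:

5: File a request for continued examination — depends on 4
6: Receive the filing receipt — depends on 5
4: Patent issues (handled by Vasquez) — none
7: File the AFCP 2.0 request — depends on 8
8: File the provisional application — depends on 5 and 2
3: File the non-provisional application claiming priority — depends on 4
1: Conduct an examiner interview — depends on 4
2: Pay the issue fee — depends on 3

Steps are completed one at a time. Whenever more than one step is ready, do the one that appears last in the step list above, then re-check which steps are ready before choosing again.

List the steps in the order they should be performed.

4, 1, 3, 2, 5, 8, 7, 6

4 has no prerequisites → 4 first.
Now 1, 3 and 5 have their prerequisites met. 1 is listed later, so 1 next.
Ready: 3 and 5. 3 is listed later → 3.
Now 2 and 5 have their prerequisites met. 2 is listed later, so 2 next.
5 needed 4, now all done → 5.
Ready: 8 and 6. 8 is listed later → 8.
7 now also ready, so the ready set is {7, 6}; 7 is listed later → 7.
6 is the only step now ready → 6.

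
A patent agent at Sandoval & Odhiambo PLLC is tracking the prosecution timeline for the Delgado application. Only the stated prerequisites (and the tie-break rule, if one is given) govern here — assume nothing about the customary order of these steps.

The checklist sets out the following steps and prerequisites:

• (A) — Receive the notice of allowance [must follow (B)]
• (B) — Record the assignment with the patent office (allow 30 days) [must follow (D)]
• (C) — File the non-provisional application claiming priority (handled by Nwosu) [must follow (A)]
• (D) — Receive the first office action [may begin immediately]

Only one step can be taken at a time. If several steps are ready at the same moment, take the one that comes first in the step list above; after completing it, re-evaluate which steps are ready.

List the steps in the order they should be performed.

(D), (B), (A), (C)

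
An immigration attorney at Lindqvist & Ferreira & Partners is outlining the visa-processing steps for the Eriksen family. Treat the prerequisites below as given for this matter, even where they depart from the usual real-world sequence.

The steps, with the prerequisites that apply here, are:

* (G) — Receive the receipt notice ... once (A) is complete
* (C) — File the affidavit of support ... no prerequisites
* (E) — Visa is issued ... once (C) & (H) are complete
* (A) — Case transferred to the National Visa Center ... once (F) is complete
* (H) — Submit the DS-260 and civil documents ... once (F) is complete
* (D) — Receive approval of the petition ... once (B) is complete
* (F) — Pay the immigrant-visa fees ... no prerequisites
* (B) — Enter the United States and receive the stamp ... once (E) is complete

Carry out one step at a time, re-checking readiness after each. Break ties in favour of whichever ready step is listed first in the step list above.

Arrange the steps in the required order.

(C) → (F) → (A) → (G) → (H) → (E) → (B) → (D)

(C) and (F) have no prerequisites; (C) is listed earlier, so (C) is first.
That leaves (F) as the only ready step → (F).
Ready: (A) and (H). (A) is listed earlier → (A).
(G) now also ready, so the ready set is {(G), (H)}; (G) is listed earlier → (G).
(H) needed (F), now all done → (H).
(E) is the only step now ready → (E).
Next only (B) has its prerequisites met → (B).
(D) needed (B), now all done → (D).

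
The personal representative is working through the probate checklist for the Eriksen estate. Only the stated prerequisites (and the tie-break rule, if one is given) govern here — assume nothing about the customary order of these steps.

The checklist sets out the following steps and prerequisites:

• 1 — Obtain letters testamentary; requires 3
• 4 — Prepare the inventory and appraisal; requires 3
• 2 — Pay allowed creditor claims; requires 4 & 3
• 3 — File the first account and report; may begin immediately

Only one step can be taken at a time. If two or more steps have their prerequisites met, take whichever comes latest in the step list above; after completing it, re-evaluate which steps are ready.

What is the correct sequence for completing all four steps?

3, 4, 2, 1

3 has no prerequisites → 3 first.
Ready: 4 and 1. 4 is listed later → 4.
2 now also ready, so the ready set is {2, 1}; 2 is listed later → 2.
1 is the only step now ready → 1.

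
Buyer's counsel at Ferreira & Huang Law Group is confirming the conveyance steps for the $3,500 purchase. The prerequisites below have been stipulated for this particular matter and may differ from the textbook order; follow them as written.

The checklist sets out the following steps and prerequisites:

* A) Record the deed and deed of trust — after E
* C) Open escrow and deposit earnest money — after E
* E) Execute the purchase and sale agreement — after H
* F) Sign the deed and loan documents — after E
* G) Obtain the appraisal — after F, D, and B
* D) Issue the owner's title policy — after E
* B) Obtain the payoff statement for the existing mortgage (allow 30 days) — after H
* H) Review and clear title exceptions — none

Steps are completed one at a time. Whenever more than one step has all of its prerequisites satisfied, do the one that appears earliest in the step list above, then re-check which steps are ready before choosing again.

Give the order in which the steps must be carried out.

H → E → A → C → F → D → B → G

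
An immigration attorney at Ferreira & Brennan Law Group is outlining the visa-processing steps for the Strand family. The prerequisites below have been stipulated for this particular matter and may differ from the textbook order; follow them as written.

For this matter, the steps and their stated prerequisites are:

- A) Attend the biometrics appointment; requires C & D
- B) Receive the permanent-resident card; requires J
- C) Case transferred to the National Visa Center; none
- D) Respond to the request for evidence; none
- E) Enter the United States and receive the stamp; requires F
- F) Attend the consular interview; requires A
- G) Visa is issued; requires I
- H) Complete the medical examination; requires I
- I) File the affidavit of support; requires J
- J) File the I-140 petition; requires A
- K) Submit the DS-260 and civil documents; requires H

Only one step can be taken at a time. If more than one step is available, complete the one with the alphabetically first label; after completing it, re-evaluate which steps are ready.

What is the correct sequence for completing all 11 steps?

C → D → A → F → E → J → B → I → G → H → K

Nothing is required for C and D. C has the earlier label → C first.
D is the only step now ready → D.
Next only A has its prerequisites met → A.
F and J are both available; F has the earlier label → F.
Ready: E and J. E has the earlier label → E.
J needed A, now all done → J.
Ready: B and I. B has the earlier label → B.
I needed J, now all done → I.
Now G and H have their prerequisites met. G has the earlier label, so G next.
H needed I, now all done → H.
K is the only step now ready → K.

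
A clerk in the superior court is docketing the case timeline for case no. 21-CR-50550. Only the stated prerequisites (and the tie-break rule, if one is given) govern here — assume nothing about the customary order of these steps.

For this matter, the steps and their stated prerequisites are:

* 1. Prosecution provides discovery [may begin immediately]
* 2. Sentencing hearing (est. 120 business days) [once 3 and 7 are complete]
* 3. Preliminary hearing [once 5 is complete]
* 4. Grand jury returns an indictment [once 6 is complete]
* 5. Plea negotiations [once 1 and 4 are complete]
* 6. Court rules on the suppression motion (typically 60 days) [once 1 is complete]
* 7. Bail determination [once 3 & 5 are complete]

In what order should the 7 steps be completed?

1, 6, 4, 5, 3, 7, 2

Only 1 has no prerequisites, so it is first.
6 needed 1, now all done → 6.
4 needed 6, now all done → 4.
5 needed 1 and 4, now all done → 5.
Next only 3 has its prerequisites met → 3.
7 needed 3 and 5, now all done → 7.
2 is the only step now ready → 2.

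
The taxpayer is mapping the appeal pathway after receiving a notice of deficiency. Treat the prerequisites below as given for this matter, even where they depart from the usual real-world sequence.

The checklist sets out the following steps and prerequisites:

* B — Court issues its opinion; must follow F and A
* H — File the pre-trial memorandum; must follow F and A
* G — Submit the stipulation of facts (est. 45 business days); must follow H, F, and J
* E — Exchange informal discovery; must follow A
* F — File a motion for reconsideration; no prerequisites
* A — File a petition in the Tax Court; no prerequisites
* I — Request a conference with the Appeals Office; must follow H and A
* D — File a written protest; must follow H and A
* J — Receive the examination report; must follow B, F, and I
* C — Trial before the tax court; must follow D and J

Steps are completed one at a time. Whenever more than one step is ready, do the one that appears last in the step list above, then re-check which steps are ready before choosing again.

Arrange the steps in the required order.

A, F, E, H, D, I, B, J, C, G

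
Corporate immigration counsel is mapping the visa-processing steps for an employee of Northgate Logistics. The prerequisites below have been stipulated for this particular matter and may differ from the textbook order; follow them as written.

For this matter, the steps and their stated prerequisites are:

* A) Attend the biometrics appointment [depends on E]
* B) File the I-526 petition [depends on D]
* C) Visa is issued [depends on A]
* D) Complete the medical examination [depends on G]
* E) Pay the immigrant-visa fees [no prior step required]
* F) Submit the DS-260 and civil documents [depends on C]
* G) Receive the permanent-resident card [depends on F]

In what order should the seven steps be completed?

E, A, C, F, G, D, B

E is the only step with nothing outstanding, so it goes first.
A needed E, now all done → A.
That leaves C as the only ready step → C.
F is the only step now ready → F.
G is the only step now ready → G.
D needed G, now all done → D.
B needed D, now all done → B.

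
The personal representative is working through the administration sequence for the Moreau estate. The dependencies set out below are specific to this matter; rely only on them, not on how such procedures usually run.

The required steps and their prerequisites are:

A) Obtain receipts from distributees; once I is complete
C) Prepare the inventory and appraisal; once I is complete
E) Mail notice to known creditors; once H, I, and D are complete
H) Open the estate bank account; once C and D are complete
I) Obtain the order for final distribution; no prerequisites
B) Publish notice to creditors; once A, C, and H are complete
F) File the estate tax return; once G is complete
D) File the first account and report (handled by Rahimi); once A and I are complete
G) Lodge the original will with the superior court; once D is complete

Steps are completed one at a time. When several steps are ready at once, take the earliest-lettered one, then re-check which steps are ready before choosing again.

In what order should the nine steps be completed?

I A C D G F H B E

Only I has no prerequisites, so it is first.
Now A and C have their prerequisites met. A has the earlier label, so A next.
Now C and D have their prerequisites met. C has the earlier label, so C next.
That leaves D as the only ready step → D.
G and H are both available; G has the earlier label → G.
F now also ready, so the ready set is {F, H}; F has the earlier label → F.
Next only H has its prerequisites met → H.
Now B and E have their prerequisites met. B has the earlier label, so B next.
E needed D, H and I, now all done → E.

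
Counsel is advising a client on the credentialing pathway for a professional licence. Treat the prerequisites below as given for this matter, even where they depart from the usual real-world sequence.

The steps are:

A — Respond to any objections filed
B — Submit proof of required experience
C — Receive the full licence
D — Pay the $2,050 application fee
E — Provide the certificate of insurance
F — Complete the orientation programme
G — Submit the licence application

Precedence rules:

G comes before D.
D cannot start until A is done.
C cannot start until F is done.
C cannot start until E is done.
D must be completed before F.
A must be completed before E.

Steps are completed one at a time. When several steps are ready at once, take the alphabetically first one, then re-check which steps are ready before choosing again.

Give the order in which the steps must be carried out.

A → B → E → G → D → F → C

A, B and G have no prerequisites; A has the earlier label, so A is first.
Ready: B, E and G. B has the earlier label → B.
E and G are both available; E has the earlier label → E.
That leaves G as the only ready step → G.
D needed A and G, now all done → D.
Next only F has its prerequisites met → F.
That leaves C as the only ready step → C.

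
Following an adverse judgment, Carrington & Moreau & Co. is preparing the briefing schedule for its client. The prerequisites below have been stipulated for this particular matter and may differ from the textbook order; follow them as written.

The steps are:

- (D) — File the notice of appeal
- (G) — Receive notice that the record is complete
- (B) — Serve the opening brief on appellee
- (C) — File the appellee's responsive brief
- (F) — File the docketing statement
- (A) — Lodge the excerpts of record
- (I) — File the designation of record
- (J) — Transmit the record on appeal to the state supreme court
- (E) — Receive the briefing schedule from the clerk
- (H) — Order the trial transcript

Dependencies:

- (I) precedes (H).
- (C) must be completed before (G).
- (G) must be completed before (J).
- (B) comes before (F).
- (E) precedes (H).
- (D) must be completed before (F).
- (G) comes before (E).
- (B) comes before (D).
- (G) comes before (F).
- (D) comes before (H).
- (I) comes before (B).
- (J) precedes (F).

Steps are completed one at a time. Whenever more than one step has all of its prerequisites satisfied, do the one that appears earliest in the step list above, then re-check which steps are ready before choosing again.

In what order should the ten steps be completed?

(C), (A) and (I) have no prerequisites; (C) is listed earlier, so (C) is first.
Now (G), (A) and (I) have their prerequisites met. (G) is listed earlier, so (G) next.
(A), (I), (J) and (E) are all available; (A) is listed earlier → (A).
Now (I), (J) and (E) have their prerequisites met. (I) is listed earlier, so (I) next.
(B) now also ready, so the ready set is {(B), (J), (E)}; (B) is listed earlier → (B).
Now (D), (J) and (E) have their prerequisites met. (D) is listed earlier, so (D) next.
Ready: (J) and (E). (J) is listed earlier → (J).
(F) now also ready, so the ready set is {(F), (E)}; (F) is listed earlier → (F).
(E) needed (G), now all done → (E).
(H) needed (D), (I) and (E), now all done → (H).

(C) → (G) → (A) → (I) → (B) → (D) → (J) → (F) → (E) → (H)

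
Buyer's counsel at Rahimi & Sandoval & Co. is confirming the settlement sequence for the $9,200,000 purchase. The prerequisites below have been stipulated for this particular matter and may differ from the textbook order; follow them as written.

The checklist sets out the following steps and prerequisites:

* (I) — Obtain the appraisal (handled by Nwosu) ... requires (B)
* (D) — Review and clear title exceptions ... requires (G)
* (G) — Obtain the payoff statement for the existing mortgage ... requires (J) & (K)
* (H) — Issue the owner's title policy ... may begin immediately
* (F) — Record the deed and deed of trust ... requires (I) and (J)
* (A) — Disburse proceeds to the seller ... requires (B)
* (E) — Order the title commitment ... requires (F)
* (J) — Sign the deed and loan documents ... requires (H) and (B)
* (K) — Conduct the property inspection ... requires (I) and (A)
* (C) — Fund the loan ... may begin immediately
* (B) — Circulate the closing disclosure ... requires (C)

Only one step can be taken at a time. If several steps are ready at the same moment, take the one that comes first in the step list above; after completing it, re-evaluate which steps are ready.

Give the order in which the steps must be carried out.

(H), (C), (B), (I), (A), (J), (F), (E), (K), (G), (D)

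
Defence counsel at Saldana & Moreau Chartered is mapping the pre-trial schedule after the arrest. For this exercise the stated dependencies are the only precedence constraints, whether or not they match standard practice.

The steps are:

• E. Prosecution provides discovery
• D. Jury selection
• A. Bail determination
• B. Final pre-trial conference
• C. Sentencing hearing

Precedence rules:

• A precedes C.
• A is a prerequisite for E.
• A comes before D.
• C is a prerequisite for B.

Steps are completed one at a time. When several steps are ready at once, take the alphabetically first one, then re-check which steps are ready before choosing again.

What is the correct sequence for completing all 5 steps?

Only A has no prerequisites, so it is first.
C, D and E are all available; C has the earlier label → C.
Now B, D and E have their prerequisites met. B has the earlier label, so B next.
D and E are both available; D has the earlier label → D.
That leaves E as the only ready step → E.

A C B D E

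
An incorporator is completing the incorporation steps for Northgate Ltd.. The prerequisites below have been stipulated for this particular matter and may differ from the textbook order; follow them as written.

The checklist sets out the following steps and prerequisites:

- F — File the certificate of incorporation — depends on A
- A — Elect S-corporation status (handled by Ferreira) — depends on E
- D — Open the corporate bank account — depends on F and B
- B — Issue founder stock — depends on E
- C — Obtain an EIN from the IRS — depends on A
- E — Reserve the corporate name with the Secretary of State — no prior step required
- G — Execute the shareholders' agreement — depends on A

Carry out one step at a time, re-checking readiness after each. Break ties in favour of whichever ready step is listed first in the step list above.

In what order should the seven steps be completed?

Only E has no prerequisites, so it is first.
Now A and B have their prerequisites met. A is listed earlier, so A next.
F, C and G now also ready, so the ready set is {F, B, C, G}; F is listed earlier → F.
Ready: B, C and G. B is listed earlier → B.
Now D, C and G have their prerequisites met. D is listed earlier, so D next.
Now C and G have their prerequisites met. C is listed earlier, so C next.
Next only G has its prerequisites met → G.

E A F B D C G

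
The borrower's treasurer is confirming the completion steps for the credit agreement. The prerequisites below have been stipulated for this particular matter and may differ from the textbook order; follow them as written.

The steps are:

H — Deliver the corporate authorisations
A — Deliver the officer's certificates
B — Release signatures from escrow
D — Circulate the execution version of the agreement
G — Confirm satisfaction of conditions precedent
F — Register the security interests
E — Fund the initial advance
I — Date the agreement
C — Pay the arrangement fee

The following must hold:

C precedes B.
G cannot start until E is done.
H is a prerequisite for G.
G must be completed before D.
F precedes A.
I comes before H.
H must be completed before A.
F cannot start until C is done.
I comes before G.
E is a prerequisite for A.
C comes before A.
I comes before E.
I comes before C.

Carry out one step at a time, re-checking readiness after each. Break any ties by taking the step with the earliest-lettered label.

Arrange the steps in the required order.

I has no prerequisites → I first.
Now C, E and H have their prerequisites met. C has the earlier label, so C next.
Ready: B, E, F and H. B has the earlier label → B.
E, F and H are all available; E has the earlier label → E.
Ready: F and H. F has the earlier label → F.
Next only H has its prerequisites met → H.
Ready: A and G. A has the earlier label → A.
That leaves G as the only ready step → G.
D needed G, now all done → D.

I → C → B → E → F → H → A → G → D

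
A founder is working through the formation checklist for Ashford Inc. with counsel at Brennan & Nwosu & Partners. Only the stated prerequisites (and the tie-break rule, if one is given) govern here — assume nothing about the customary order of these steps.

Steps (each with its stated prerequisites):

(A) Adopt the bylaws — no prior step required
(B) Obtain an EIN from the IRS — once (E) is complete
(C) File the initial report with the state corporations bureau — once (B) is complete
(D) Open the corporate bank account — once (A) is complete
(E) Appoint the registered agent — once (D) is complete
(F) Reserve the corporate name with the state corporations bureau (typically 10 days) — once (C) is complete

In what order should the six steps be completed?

(A), (D), (E), (B), (C), (F)

(A) has no prerequisites → (A) first.
(D) needed (A), now all done → (D).
(E) needed (D), now all done → (E).
(B) needed (E), now all done → (B).
That leaves (C) as the only ready step → (C).
Next only (F) has its prerequisites met → (F).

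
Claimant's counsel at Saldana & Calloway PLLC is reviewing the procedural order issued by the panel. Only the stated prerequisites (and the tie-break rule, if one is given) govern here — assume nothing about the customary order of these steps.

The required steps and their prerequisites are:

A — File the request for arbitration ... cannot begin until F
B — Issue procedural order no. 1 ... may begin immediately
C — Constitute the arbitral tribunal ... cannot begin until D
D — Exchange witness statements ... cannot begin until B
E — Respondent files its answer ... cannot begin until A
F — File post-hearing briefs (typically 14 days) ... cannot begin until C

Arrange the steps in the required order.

B, D, C, F, A, E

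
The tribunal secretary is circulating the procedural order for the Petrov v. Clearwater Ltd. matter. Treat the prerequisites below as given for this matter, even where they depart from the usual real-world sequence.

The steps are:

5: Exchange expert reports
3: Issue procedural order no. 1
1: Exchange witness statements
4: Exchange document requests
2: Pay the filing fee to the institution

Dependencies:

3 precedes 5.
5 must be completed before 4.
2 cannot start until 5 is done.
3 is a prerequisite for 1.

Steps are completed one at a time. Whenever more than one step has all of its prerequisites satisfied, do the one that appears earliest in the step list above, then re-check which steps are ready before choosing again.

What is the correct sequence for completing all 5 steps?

3, 5, 1, 4, 2

3 has no prerequisites → 3 first.
Now 5 and 1 have their prerequisites met. 5 is listed earlier, so 5 next.
Ready: 1, 4 and 2. 1 is listed earlier → 1.
Now 4 and 2 have their prerequisites met. 4 is listed earlier, so 4 next.
Next only 2 has its prerequisites met → 2.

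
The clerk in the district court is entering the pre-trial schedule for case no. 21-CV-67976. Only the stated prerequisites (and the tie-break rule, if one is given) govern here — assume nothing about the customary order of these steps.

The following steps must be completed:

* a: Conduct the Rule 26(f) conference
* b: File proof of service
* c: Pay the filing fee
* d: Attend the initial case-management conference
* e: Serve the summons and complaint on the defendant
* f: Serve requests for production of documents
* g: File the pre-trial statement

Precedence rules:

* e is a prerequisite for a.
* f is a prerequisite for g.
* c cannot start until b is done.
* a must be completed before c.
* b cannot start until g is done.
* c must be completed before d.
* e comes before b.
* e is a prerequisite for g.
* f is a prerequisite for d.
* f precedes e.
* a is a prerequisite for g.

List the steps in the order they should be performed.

f e a g b c d

f has no prerequisites → f first.
e needed f, now all done → e.
a is the only step now ready → a.
g needed a, e and f, now all done → g.
b needed e and g, now all done → b.
c needed a and b, now all done → c.
That leaves d as the only ready step → d.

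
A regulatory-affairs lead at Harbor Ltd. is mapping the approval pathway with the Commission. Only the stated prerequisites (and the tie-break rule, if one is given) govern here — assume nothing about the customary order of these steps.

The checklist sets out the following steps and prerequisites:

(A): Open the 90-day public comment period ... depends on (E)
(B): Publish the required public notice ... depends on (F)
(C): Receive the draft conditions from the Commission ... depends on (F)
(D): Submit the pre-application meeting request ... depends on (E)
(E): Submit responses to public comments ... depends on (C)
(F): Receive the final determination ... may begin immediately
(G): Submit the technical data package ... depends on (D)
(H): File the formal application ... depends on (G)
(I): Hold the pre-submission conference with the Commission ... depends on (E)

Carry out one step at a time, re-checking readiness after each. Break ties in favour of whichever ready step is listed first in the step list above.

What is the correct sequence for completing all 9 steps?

(F) (B) (C) (E) (A) (D) (G) (H) (I)

Only (F) has no prerequisites, so it is first.
(B) and (C) are both available; (B) is listed earlier → (B).
That leaves (C) as the only ready step → (C).
That leaves (E) as the only ready step → (E).
Ready: (A), (D) and (I). (A) is listed earlier → (A).
Ready: (D) and (I). (D) is listed earlier → (D).
(G) now also ready, so the ready set is {(G), (I)}; (G) is listed earlier → (G).
Ready: (H) and (I). (H) is listed earlier → (H).
That leaves (I) as the only ready step → (I).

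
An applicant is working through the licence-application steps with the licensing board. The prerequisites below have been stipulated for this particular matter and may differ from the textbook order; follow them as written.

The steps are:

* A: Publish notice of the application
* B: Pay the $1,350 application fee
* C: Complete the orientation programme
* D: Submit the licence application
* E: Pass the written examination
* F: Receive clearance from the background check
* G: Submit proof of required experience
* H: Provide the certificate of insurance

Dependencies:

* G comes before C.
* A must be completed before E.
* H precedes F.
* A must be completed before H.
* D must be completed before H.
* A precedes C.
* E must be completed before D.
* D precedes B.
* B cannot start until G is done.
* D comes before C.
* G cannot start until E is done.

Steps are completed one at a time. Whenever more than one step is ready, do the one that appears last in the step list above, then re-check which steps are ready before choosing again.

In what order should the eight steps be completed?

A, E, G, D, H, F, C, B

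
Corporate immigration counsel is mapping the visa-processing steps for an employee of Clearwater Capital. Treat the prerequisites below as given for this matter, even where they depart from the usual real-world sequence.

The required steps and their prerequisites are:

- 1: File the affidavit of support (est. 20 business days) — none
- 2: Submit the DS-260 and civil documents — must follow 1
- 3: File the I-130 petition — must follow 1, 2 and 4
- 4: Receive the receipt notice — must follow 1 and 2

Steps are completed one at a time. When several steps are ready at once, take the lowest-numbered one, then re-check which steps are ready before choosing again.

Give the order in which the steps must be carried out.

Only 1 has no prerequisites, so it is first.
2 is the only step now ready → 2.
That leaves 4 as the only ready step → 4.
Next only 3 has its prerequisites met → 3.

1 → 2 → 4 → 3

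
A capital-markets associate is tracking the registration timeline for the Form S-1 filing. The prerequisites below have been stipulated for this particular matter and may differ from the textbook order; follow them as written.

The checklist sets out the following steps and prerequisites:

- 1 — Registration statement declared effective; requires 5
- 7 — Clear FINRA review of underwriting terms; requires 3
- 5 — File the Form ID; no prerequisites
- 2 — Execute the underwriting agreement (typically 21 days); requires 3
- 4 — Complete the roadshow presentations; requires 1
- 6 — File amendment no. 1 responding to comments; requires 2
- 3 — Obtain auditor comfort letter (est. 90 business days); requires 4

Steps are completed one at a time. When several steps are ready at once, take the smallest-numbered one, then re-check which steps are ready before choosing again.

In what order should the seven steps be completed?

5, 1, 4, 3, 2, 6, 7

Only 5 has no prerequisites, so it is first.
1 needed 5, now all done → 1.
That leaves 4 as the only ready step → 4.
Next only 3 has its prerequisites met → 3.
Ready: 2 and 7. 2 has the earlier label → 2.
6 and 7 are both available; 6 has the earlier label → 6.
7 needed 3, now all done → 7.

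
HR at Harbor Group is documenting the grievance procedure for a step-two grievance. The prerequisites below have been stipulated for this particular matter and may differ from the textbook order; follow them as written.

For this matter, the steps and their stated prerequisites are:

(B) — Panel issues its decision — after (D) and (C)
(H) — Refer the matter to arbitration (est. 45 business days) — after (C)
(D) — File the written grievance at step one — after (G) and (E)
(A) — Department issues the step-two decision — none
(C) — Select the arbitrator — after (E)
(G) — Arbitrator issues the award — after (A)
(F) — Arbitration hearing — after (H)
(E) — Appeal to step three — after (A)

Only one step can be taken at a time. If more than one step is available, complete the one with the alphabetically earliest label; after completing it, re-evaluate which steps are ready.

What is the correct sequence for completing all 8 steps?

(A), (E), (C), (G), (D), (B), (H), (F)

(A) is the only step with nothing outstanding, so it goes first.
(E) and (G) are both available; (E) has the earlier label → (E).
Now (C) and (G) have their prerequisites met. (C) has the earlier label, so (C) next.
Ready: (G) and (H). (G) has the earlier label → (G).
Now (D) and (H) have their prerequisites met. (D) has the earlier label, so (D) next.
Now (B) and (H) have their prerequisites met. (B) has the earlier label, so (B) next.
That leaves (H) as the only ready step → (H).
(F) is the only step now ready → (F).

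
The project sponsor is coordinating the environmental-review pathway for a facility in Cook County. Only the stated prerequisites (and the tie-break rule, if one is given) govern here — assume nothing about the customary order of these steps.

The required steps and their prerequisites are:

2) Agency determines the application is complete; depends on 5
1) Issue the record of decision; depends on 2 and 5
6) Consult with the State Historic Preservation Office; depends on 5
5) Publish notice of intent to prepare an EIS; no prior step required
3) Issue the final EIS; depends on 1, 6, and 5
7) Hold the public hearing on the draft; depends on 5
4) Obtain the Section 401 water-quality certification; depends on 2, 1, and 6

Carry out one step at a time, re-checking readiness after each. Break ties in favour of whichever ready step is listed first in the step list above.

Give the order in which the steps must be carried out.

5, 2, 1, 6, 3, 7, 4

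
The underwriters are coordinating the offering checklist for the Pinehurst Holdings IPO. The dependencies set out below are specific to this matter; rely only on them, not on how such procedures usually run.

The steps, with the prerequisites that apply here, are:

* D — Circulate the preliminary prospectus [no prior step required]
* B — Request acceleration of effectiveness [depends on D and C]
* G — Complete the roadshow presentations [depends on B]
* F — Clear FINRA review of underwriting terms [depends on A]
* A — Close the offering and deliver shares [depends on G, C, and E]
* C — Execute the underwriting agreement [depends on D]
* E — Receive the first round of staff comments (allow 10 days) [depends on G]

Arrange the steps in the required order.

D has no prerequisites → D first.
C needed D, now all done → C.
B is the only step now ready → B.
G needed B, now all done → G.
E needed G, now all done → E.
A needed G, C and E, now all done → A.
That leaves F as the only ready step → F.

D, C, B, G, E, A, F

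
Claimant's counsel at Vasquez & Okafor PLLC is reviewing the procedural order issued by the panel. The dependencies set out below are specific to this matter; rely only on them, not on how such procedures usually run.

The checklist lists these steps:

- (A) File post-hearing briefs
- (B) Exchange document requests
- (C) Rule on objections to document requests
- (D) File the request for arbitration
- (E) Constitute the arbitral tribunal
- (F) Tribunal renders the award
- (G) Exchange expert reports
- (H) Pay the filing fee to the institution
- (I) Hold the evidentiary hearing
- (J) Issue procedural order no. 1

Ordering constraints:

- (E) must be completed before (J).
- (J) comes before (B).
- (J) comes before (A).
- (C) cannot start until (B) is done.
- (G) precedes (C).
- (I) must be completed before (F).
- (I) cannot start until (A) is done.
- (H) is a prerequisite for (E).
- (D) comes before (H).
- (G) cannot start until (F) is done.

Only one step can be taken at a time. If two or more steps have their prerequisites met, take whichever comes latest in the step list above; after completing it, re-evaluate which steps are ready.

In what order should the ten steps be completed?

(D) has no prerequisites → (D) first.
(H) needed (D), now all done → (H).
Next only (E) has its prerequisites met → (E).
(J) is the only step now ready → (J).
Ready: (B) and (A). (B) is listed later → (B).
Next only (A) has its prerequisites met → (A).
Next only (I) has its prerequisites met → (I).
(F) needed (I), now all done → (F).
That leaves (G) as the only ready step → (G).
That leaves (C) as the only ready step → (C).

(D) → (H) → (E) → (J) → (B) → (A) → (I) → (F) → (G) → (C)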